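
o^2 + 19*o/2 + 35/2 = (o + 5/2)*(o + 7)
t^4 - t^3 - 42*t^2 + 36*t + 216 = (t - 6)*(t - 3)*(t + 2)*(t + 6)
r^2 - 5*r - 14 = (r - 7)*(r + 2)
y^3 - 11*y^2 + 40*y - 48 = (y - 4)^2*(y - 3)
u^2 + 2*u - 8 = (u - 2)*(u + 4)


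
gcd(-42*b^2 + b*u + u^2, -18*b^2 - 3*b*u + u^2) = -6*b + u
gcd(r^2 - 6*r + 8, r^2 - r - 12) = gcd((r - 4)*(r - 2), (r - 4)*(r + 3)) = r - 4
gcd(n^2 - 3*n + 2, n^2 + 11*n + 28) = 1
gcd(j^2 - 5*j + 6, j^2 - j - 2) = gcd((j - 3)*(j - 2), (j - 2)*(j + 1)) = j - 2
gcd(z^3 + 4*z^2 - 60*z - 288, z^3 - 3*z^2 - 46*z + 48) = z^2 - 2*z - 48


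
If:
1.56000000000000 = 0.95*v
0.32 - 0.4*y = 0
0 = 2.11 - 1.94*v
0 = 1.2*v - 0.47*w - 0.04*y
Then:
No Solution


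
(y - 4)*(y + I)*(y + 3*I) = y^3 - 4*y^2 + 4*I*y^2 - 3*y - 16*I*y + 12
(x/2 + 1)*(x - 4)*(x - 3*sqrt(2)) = x^3/2 - 3*sqrt(2)*x^2/2 - x^2 - 4*x + 3*sqrt(2)*x + 12*sqrt(2)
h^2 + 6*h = h*(h + 6)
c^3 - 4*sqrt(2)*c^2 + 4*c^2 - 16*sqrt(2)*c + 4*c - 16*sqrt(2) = (c + 2)^2*(c - 4*sqrt(2))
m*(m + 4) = m^2 + 4*m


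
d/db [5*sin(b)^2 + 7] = 5*sin(2*b)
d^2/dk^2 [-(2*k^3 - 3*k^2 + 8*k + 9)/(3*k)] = -4/3 - 6/k^3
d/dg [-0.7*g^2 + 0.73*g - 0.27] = 0.73 - 1.4*g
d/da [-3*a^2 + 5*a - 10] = 5 - 6*a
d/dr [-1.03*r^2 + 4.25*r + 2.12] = 4.25 - 2.06*r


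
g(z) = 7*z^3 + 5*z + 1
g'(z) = 21*z^2 + 5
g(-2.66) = -144.05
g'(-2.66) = 153.59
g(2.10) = 76.33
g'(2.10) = 97.61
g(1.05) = 14.35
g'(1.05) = 28.15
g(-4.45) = -638.10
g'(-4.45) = 420.85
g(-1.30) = -20.88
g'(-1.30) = 40.49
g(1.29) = 22.48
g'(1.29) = 39.95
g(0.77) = 8.05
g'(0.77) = 17.45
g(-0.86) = -7.75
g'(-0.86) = 20.53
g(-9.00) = -5147.00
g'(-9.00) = 1706.00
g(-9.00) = -5147.00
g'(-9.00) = 1706.00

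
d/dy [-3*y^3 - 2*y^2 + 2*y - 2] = -9*y^2 - 4*y + 2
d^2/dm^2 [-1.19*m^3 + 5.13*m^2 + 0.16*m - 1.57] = 10.26 - 7.14*m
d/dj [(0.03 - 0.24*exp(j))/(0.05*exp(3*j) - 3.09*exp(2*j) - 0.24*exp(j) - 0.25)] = (0.024*exp(3*j) - 0.7461*exp(2*j) + 0.1854*exp(j) + 0.0672)*exp(j)/(0.0025*exp(6*j) - 0.309*exp(5*j) + 9.5241*exp(4*j) + 1.4582*exp(3*j) + 1.6026*exp(2*j) + 0.12*exp(j) + 0.0625)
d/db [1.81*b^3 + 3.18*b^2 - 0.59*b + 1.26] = 5.43*b^2 + 6.36*b - 0.59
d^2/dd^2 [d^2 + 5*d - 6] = 2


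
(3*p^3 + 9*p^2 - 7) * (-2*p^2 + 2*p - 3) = -6*p^5 - 12*p^4 + 9*p^3 - 13*p^2 - 14*p + 21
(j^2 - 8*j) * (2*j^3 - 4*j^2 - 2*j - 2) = 2*j^5 - 20*j^4 + 30*j^3 + 14*j^2 + 16*j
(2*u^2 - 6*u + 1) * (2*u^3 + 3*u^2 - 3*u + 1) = 4*u^5 - 6*u^4 - 22*u^3 + 23*u^2 - 9*u + 1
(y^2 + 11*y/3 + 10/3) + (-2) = y^2 + 11*y/3 + 4/3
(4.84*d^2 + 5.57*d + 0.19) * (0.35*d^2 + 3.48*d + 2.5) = 1.694*d^4 + 18.7927*d^3 + 31.5501*d^2 + 14.5862*d + 0.475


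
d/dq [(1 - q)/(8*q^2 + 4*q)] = (q^2/2 - q - 1/4)/(q^2*(4*q^2 + 4*q + 1))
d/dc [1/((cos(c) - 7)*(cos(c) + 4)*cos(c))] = (3*sin(c) - 28*sin(c)/cos(c)^2 - 6*tan(c))/((cos(c) - 7)^2*(cos(c) + 4)^2)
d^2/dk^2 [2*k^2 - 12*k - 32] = 4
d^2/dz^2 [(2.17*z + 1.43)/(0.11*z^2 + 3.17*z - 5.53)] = ((0.22*z + 3.17)*(0.44*z + 6.34)*(2.17*z + 1.43) - (1.4322*z + 14.0724)*(0.11*z^2 + 3.17*z - 5.53))/(0.11*z^2 + 3.17*z - 5.53)^3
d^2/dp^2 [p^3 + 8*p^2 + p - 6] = 6*p + 16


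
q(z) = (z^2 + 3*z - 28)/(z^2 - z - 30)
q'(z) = (1 - 2*z)*(z^2 + 3*z - 28)/(z^2 - z - 30)^2 + (2*z + 3)/(z^2 - z - 30) = 2*(-2*z^2 - 2*z - 59)/(z^4 - 2*z^3 - 59*z^2 + 60*z + 900)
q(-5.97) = -0.88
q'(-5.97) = -1.76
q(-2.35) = 1.33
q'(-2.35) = -0.27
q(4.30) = -0.21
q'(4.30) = -0.84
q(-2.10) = 1.27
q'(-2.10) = -0.23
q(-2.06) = 1.26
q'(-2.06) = -0.23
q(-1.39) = 1.13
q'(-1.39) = -0.17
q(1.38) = 0.74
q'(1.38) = -0.15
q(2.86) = 0.46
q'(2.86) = -0.27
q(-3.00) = 1.56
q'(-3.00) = -0.44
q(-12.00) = 0.63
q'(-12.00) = -0.04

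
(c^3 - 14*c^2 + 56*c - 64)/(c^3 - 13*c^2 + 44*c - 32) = (c - 2)/(c - 1)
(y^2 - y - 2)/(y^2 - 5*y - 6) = (y - 2)/(y - 6)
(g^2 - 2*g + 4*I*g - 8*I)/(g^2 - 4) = (g + 4*I)/(g + 2)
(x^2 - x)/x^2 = (x - 1)/x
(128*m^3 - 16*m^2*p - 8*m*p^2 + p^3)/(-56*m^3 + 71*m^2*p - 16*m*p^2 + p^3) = (-16*m^2 + p^2)/(7*m^2 - 8*m*p + p^2)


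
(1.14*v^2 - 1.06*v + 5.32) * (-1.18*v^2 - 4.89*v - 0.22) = -1.3452*v^4 - 4.3238*v^3 - 1.345*v^2 - 25.7816*v - 1.1704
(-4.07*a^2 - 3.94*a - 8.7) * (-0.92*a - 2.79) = 3.7444*a^3 + 14.9801*a^2 + 18.9966*a + 24.273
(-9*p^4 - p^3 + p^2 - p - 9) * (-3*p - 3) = 27*p^5 + 30*p^4 + 30*p + 27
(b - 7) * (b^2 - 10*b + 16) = b^3 - 17*b^2 + 86*b - 112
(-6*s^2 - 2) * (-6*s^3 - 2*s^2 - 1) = 36*s^5 + 12*s^4 + 12*s^3 + 10*s^2 + 2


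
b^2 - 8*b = b*(b - 8)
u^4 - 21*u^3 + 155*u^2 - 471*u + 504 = (u - 8)*(u - 7)*(u - 3)^2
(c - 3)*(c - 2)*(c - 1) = c^3 - 6*c^2 + 11*c - 6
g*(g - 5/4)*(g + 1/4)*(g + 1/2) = g^4 - g^3/2 - 13*g^2/16 - 5*g/32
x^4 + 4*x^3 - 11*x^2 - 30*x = x*(x - 3)*(x + 2)*(x + 5)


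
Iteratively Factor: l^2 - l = (l - 1)*(l)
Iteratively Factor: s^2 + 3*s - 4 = (s - 1)*(s + 4)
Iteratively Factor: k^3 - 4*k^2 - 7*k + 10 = (k - 5)*(k^2 + k - 2) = (k - 5)*(k + 2)*(k - 1)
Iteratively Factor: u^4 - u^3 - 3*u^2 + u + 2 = (u - 1)*(u^3 - 3*u - 2) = (u - 1)*(u + 1)*(u^2 - u - 2) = (u - 2)*(u - 1)*(u + 1)*(u + 1)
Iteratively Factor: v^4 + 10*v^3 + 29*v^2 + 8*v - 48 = (v + 3)*(v^3 + 7*v^2 + 8*v - 16) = (v - 1)*(v + 3)*(v^2 + 8*v + 16) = (v - 1)*(v + 3)*(v + 4)*(v + 4)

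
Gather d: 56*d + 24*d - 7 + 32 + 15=80*d + 40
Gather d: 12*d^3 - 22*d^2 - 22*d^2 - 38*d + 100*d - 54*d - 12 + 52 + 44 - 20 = 12*d^3 - 44*d^2 + 8*d + 64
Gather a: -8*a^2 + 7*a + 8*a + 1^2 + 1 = -8*a^2 + 15*a + 2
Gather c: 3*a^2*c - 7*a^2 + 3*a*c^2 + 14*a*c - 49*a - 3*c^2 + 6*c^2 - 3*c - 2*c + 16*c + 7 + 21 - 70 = -7*a^2 - 49*a + c^2*(3*a + 3) + c*(3*a^2 + 14*a + 11) - 42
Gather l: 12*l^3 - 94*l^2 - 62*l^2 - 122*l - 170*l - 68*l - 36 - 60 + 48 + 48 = 12*l^3 - 156*l^2 - 360*l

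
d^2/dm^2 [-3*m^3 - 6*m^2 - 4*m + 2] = -18*m - 12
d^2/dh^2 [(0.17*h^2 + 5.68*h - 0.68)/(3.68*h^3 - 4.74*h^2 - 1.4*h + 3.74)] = (4.60441600000001*h^6 + 461.524992*h^5 - 699.7152*h^4 + 468.528016*h^3 - 990.665208*h^2 + 633.235584*h + 37.461608)/(49.836032*h^9 - 192.572928*h^8 + 191.164224*h^7 + 191.972184*h^6 - 464.150928*h^5 + 108.604392*h^4 + 300.590944*h^3 - 176.912472*h^2 - 58.74792*h + 52.313624)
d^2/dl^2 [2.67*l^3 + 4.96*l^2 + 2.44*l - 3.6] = 16.02*l + 9.92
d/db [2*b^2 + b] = 4*b + 1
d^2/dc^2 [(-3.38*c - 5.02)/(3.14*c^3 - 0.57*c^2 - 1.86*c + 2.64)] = (-199.952688*c^5 - 557.64516*c^4 + 102.079308*c^3 + 502.353036*c^2 + 187.232184*c - 83.03688)/(30.959144*c^9 - 16.859916*c^8 - 51.95601*c^7 + 97.877007*c^6 + 2.426058*c^5 - 95.854644*c^4 + 76.012344*c^3 + 15.482016*c^2 - 38.890368*c + 18.399744)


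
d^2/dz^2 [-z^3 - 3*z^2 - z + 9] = -6*z - 6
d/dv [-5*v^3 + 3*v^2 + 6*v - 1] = -15*v^2 + 6*v + 6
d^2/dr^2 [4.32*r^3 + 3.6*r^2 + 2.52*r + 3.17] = 25.92*r + 7.2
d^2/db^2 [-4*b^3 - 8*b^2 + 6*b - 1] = -24*b - 16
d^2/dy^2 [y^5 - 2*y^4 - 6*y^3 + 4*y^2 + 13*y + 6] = 20*y^3 - 24*y^2 - 36*y + 8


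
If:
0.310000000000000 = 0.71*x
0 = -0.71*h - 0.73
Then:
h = -1.03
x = 0.44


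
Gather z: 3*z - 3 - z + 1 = 2*z - 2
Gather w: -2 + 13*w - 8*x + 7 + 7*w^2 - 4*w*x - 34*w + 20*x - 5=7*w^2 + w*(-4*x - 21) + 12*x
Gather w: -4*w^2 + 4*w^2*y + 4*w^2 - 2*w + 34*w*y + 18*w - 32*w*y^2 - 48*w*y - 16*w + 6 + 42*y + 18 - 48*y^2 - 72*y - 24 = 4*w^2*y + w*(-32*y^2 - 14*y) - 48*y^2 - 30*y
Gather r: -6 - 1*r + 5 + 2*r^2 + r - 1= 2*r^2 - 2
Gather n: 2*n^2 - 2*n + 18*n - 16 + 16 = 2*n^2 + 16*n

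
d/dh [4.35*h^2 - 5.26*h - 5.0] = 8.7*h - 5.26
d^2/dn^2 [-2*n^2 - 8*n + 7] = -4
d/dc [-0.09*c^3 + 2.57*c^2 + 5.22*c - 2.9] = -0.27*c^2 + 5.14*c + 5.22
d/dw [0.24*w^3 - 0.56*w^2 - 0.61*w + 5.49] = 0.72*w^2 - 1.12*w - 0.61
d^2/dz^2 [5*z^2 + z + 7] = 10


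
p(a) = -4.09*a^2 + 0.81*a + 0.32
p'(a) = 0.81 - 8.18*a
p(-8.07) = -272.58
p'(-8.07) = 66.82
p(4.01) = -62.20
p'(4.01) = -31.99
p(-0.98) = -4.40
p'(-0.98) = 8.83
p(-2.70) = -31.68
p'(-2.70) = 22.90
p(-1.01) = -4.67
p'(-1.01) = 9.07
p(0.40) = -0.01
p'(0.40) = -2.46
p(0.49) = -0.27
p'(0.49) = -3.20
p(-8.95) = -334.55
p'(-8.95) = 74.02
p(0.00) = 0.32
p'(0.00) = 0.81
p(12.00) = -578.92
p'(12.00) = -97.35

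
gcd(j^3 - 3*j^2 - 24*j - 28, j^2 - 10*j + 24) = 1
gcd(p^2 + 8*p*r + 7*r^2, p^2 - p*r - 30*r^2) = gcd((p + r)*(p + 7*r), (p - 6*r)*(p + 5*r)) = 1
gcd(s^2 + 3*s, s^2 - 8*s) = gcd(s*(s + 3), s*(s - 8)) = s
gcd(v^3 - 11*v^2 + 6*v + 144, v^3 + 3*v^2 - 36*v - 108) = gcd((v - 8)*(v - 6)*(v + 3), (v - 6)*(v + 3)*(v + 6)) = v^2 - 3*v - 18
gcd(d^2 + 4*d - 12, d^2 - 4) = d - 2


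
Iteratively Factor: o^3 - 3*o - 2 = (o - 2)*(o^2 + 2*o + 1) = (o - 2)*(o + 1)*(o + 1)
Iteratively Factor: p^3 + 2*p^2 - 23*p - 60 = (p - 5)*(p^2 + 7*p + 12) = (p - 5)*(p + 4)*(p + 3)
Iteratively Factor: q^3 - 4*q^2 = (q)*(q^2 - 4*q) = q*(q - 4)*(q)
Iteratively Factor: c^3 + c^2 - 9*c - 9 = (c + 3)*(c^2 - 2*c - 3) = (c + 1)*(c + 3)*(c - 3)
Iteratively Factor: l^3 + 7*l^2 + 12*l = (l + 4)*(l^2 + 3*l) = (l + 3)*(l + 4)*(l)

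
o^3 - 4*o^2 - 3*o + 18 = (o - 3)^2*(o + 2)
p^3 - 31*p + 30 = (p - 5)*(p - 1)*(p + 6)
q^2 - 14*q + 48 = (q - 8)*(q - 6)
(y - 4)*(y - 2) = y^2 - 6*y + 8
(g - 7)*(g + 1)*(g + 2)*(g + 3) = g^4 - g^3 - 31*g^2 - 71*g - 42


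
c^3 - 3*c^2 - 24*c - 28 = (c - 7)*(c + 2)^2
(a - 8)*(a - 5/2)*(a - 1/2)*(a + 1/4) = a^4 - 43*a^3/4 + 45*a^2/2 - 59*a/16 - 5/2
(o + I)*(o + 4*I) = o^2 + 5*I*o - 4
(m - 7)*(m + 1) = m^2 - 6*m - 7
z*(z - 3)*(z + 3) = z^3 - 9*z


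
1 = 1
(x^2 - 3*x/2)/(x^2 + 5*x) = (x - 3/2)/(x + 5)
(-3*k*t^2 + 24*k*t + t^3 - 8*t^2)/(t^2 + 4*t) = (-3*k*t + 24*k + t^2 - 8*t)/(t + 4)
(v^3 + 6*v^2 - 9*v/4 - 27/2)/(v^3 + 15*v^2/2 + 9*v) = (v - 3/2)/v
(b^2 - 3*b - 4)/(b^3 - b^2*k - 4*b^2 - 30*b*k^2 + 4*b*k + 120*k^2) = (b + 1)/(b^2 - b*k - 30*k^2)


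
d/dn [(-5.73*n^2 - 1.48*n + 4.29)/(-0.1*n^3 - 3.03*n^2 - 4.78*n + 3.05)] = (-0.573*n^4 - 0.295999999999999*n^3 + 24.192*n^2 - 8.9556*n + 15.9922)/(0.01*n^6 + 0.606*n^5 + 10.1369*n^4 + 28.3568*n^3 + 4.3654*n^2 - 29.158*n + 9.3025)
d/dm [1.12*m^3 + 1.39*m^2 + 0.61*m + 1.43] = 3.36*m^2 + 2.78*m + 0.61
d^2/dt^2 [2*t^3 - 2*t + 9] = 12*t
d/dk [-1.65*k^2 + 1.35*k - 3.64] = 1.35 - 3.3*k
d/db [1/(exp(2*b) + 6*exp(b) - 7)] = 2*(-exp(b) - 3)*exp(b)/(exp(2*b) + 6*exp(b) - 7)^2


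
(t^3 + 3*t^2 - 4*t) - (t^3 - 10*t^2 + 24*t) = 13*t^2 - 28*t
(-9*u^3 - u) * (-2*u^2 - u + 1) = 18*u^5 + 9*u^4 - 7*u^3 + u^2 - u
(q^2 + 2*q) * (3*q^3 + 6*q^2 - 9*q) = 3*q^5 + 12*q^4 + 3*q^3 - 18*q^2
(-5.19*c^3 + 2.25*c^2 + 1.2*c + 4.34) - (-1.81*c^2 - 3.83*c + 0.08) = -5.19*c^3 + 4.06*c^2 + 5.03*c + 4.26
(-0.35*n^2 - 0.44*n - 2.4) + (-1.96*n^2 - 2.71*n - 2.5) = -2.31*n^2 - 3.15*n - 4.9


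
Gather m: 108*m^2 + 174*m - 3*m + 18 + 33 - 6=108*m^2 + 171*m + 45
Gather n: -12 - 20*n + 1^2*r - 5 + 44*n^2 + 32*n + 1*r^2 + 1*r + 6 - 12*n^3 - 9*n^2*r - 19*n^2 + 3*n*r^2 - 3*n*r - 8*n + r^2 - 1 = -12*n^3 + n^2*(25 - 9*r) + n*(3*r^2 - 3*r + 4) + 2*r^2 + 2*r - 12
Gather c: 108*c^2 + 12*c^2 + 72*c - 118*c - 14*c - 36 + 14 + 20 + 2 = 120*c^2 - 60*c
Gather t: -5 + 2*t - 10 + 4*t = 6*t - 15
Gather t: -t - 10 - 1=-t - 11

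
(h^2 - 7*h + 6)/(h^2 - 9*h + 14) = (h^2 - 7*h + 6)/(h^2 - 9*h + 14)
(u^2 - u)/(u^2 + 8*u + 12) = u*(u - 1)/(u^2 + 8*u + 12)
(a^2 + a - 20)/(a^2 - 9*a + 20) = (a + 5)/(a - 5)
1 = 1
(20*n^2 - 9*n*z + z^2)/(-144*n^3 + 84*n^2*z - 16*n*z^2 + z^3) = (-5*n + z)/(36*n^2 - 12*n*z + z^2)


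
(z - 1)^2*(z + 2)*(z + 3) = z^4 + 3*z^3 - 3*z^2 - 7*z + 6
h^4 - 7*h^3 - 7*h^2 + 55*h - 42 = (h - 7)*(h - 2)*(h - 1)*(h + 3)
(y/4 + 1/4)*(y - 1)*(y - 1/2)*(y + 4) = y^4/4 + 7*y^3/8 - 3*y^2/4 - 7*y/8 + 1/2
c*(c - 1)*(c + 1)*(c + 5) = c^4 + 5*c^3 - c^2 - 5*c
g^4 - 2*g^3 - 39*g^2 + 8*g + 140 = (g - 7)*(g - 2)*(g + 2)*(g + 5)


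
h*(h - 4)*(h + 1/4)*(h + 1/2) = h^4 - 13*h^3/4 - 23*h^2/8 - h/2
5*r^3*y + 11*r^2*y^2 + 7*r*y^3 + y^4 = y*(r + y)^2*(5*r + y)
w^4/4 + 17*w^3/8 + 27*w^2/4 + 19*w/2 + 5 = (w/4 + 1/2)*(w + 2)^2*(w + 5/2)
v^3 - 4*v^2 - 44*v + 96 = (v - 8)*(v - 2)*(v + 6)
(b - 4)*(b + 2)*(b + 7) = b^3 + 5*b^2 - 22*b - 56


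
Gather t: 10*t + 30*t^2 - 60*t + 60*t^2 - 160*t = 90*t^2 - 210*t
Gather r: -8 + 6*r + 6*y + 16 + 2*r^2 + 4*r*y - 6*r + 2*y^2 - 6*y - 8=2*r^2 + 4*r*y + 2*y^2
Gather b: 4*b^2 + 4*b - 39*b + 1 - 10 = 4*b^2 - 35*b - 9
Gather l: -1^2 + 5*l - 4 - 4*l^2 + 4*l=-4*l^2 + 9*l - 5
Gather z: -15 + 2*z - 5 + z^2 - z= z^2 + z - 20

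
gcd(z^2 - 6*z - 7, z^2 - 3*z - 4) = z + 1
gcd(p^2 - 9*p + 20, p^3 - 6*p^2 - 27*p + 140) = p - 4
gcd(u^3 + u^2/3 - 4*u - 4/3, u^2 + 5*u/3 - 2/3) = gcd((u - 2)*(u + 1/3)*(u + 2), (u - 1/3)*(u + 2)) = u + 2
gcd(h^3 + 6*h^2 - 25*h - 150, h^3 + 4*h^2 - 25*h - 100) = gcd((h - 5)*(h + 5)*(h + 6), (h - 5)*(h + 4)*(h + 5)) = h^2 - 25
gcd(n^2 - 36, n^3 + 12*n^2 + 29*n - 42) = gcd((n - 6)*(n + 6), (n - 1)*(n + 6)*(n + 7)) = n + 6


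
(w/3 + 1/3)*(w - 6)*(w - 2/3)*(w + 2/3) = w^4/3 - 5*w^3/3 - 58*w^2/27 + 20*w/27 + 8/9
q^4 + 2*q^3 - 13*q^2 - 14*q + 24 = (q - 3)*(q - 1)*(q + 2)*(q + 4)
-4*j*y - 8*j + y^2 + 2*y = (-4*j + y)*(y + 2)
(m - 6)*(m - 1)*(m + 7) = m^3 - 43*m + 42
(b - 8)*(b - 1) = b^2 - 9*b + 8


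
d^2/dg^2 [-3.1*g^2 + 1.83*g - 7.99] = -6.20000000000000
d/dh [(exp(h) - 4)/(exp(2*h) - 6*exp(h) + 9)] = (5 - exp(h))*exp(h)/(exp(3*h) - 9*exp(2*h) + 27*exp(h) - 27)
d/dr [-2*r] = -2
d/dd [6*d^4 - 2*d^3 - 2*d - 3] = 24*d^3 - 6*d^2 - 2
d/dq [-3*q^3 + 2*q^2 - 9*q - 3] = -9*q^2 + 4*q - 9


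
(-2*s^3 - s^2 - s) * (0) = 0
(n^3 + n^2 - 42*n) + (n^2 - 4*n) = n^3 + 2*n^2 - 46*n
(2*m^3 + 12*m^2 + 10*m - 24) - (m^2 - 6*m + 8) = 2*m^3 + 11*m^2 + 16*m - 32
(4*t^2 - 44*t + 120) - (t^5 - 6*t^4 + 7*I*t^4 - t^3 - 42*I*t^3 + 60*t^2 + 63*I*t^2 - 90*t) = -t^5 + 6*t^4 - 7*I*t^4 + t^3 + 42*I*t^3 - 56*t^2 - 63*I*t^2 + 46*t + 120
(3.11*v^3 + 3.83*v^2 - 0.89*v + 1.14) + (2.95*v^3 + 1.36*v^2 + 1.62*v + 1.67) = 6.06*v^3 + 5.19*v^2 + 0.73*v + 2.81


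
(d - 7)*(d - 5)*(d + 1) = d^3 - 11*d^2 + 23*d + 35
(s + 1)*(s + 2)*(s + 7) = s^3 + 10*s^2 + 23*s + 14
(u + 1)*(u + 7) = u^2 + 8*u + 7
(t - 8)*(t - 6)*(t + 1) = t^3 - 13*t^2 + 34*t + 48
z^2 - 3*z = z*(z - 3)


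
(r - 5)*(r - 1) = r^2 - 6*r + 5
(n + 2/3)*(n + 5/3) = n^2 + 7*n/3 + 10/9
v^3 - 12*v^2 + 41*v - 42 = (v - 7)*(v - 3)*(v - 2)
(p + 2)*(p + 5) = p^2 + 7*p + 10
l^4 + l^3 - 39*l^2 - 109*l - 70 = (l - 7)*(l + 1)*(l + 2)*(l + 5)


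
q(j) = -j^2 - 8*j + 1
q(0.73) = -5.37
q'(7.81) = -23.62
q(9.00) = -152.00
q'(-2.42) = -3.16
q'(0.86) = -9.72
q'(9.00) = -26.00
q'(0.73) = -9.46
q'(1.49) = -10.98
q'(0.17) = -8.34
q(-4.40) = 16.84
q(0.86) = -6.62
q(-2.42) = 14.50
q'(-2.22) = -3.56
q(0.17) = -0.39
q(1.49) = -13.14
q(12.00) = -239.00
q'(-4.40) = 0.80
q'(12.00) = -32.00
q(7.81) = -122.48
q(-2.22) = 13.83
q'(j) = -2*j - 8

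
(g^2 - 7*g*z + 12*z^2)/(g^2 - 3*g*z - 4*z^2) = (g - 3*z)/(g + z)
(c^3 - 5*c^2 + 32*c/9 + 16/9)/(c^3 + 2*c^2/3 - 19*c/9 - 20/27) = 3*(c - 4)/(3*c + 5)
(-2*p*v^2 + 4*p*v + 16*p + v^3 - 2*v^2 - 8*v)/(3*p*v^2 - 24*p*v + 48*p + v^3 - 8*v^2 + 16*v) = (-2*p*v - 4*p + v^2 + 2*v)/(3*p*v - 12*p + v^2 - 4*v)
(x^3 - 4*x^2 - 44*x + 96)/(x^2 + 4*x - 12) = x - 8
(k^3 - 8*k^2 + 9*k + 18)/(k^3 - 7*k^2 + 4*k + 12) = (k - 3)/(k - 2)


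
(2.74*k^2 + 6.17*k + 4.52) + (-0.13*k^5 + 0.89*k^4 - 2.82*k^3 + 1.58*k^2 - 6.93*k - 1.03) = -0.13*k^5 + 0.89*k^4 - 2.82*k^3 + 4.32*k^2 - 0.76*k + 3.49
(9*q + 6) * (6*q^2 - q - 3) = 54*q^3 + 27*q^2 - 33*q - 18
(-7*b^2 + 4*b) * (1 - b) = 7*b^3 - 11*b^2 + 4*b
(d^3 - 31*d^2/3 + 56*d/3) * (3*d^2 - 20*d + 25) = 3*d^5 - 51*d^4 + 863*d^3/3 - 1895*d^2/3 + 1400*d/3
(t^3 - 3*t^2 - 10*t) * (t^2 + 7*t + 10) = t^5 + 4*t^4 - 21*t^3 - 100*t^2 - 100*t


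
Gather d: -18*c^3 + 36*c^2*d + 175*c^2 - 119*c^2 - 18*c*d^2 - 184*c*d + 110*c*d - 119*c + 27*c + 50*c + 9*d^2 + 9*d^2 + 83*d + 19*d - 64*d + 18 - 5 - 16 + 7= -18*c^3 + 56*c^2 - 42*c + d^2*(18 - 18*c) + d*(36*c^2 - 74*c + 38) + 4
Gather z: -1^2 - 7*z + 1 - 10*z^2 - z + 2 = -10*z^2 - 8*z + 2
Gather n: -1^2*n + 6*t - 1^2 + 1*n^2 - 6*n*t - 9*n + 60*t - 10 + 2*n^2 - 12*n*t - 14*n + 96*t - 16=3*n^2 + n*(-18*t - 24) + 162*t - 27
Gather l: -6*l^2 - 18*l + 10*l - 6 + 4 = -6*l^2 - 8*l - 2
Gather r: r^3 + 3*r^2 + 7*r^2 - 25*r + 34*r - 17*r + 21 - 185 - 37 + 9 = r^3 + 10*r^2 - 8*r - 192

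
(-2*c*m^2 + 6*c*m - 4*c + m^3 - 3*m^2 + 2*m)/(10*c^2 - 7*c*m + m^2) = (-m^2 + 3*m - 2)/(5*c - m)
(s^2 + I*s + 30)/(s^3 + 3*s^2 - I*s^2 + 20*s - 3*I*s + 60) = (s + 6*I)/(s^2 + s*(3 + 4*I) + 12*I)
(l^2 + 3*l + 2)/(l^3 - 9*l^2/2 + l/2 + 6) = 2*(l + 2)/(2*l^2 - 11*l + 12)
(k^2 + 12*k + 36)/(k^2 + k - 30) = (k + 6)/(k - 5)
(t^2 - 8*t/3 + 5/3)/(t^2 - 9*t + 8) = (t - 5/3)/(t - 8)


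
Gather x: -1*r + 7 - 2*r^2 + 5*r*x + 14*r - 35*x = -2*r^2 + 13*r + x*(5*r - 35) + 7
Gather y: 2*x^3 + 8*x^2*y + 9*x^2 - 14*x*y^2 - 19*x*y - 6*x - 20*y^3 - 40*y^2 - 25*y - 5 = 2*x^3 + 9*x^2 - 6*x - 20*y^3 + y^2*(-14*x - 40) + y*(8*x^2 - 19*x - 25) - 5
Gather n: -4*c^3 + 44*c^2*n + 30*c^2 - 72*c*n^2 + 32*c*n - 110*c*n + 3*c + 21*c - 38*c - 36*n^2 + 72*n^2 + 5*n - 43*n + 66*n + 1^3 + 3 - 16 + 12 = -4*c^3 + 30*c^2 - 14*c + n^2*(36 - 72*c) + n*(44*c^2 - 78*c + 28)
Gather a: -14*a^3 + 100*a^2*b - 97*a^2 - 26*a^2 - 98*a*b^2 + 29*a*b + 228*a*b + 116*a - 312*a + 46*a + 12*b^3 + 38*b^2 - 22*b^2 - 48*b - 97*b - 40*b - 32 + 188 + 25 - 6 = -14*a^3 + a^2*(100*b - 123) + a*(-98*b^2 + 257*b - 150) + 12*b^3 + 16*b^2 - 185*b + 175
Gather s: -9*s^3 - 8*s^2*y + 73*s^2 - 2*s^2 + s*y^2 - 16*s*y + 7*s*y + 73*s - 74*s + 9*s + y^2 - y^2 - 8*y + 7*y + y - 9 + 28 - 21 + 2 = -9*s^3 + s^2*(71 - 8*y) + s*(y^2 - 9*y + 8)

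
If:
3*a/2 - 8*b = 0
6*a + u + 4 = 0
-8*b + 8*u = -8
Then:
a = -16/33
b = -1/11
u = -12/11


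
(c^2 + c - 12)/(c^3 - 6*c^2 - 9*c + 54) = (c + 4)/(c^2 - 3*c - 18)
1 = 1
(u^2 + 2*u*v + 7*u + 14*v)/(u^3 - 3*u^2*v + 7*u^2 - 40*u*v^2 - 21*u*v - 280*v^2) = (u + 2*v)/(u^2 - 3*u*v - 40*v^2)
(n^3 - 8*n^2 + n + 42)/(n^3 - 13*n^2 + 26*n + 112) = (n - 3)/(n - 8)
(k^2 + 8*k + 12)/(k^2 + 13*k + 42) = (k + 2)/(k + 7)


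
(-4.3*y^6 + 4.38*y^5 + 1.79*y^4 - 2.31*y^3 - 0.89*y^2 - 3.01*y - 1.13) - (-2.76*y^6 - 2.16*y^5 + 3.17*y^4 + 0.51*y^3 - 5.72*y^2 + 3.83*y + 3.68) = -1.54*y^6 + 6.54*y^5 - 1.38*y^4 - 2.82*y^3 + 4.83*y^2 - 6.84*y - 4.81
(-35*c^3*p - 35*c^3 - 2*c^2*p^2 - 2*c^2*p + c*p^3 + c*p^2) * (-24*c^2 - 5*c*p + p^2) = 840*c^5*p + 840*c^5 + 223*c^4*p^2 + 223*c^4*p - 49*c^3*p^3 - 49*c^3*p^2 - 7*c^2*p^4 - 7*c^2*p^3 + c*p^5 + c*p^4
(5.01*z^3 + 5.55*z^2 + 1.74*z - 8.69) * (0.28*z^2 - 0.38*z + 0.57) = 1.4028*z^5 - 0.3498*z^4 + 1.2339*z^3 + 0.0690999999999993*z^2 + 4.294*z - 4.9533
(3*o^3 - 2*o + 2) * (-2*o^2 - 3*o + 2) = -6*o^5 - 9*o^4 + 10*o^3 + 2*o^2 - 10*o + 4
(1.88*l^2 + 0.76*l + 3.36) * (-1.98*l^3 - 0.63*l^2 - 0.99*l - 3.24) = -3.7224*l^5 - 2.6892*l^4 - 8.9928*l^3 - 8.9604*l^2 - 5.7888*l - 10.8864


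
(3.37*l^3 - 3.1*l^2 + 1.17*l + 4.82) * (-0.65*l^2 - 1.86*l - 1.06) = -2.1905*l^5 - 4.2532*l^4 + 1.4333*l^3 - 2.0232*l^2 - 10.2054*l - 5.1092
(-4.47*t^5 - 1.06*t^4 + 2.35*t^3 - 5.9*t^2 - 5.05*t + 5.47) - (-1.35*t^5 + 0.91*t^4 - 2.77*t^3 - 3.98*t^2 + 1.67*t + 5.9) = -3.12*t^5 - 1.97*t^4 + 5.12*t^3 - 1.92*t^2 - 6.72*t - 0.430000000000001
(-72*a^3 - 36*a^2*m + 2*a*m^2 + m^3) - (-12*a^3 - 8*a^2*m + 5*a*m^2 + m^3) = -60*a^3 - 28*a^2*m - 3*a*m^2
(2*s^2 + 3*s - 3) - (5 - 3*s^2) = 5*s^2 + 3*s - 8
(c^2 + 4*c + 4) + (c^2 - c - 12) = 2*c^2 + 3*c - 8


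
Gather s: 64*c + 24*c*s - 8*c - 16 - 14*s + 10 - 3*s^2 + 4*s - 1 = 56*c - 3*s^2 + s*(24*c - 10) - 7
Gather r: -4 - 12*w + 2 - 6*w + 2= -18*w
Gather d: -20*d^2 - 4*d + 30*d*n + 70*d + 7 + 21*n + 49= -20*d^2 + d*(30*n + 66) + 21*n + 56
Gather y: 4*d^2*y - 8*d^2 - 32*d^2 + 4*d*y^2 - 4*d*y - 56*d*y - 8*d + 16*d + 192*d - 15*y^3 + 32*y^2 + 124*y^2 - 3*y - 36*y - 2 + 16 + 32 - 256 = -40*d^2 + 200*d - 15*y^3 + y^2*(4*d + 156) + y*(4*d^2 - 60*d - 39) - 210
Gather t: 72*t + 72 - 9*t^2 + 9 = -9*t^2 + 72*t + 81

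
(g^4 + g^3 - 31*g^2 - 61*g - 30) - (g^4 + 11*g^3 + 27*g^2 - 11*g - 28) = -10*g^3 - 58*g^2 - 50*g - 2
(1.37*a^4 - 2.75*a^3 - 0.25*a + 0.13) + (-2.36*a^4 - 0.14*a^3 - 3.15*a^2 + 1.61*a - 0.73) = -0.99*a^4 - 2.89*a^3 - 3.15*a^2 + 1.36*a - 0.6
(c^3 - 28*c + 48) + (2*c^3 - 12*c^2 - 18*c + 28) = 3*c^3 - 12*c^2 - 46*c + 76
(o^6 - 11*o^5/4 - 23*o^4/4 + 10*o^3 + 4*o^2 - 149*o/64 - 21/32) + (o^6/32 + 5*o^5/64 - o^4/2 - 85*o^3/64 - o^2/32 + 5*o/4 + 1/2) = 33*o^6/32 - 171*o^5/64 - 25*o^4/4 + 555*o^3/64 + 127*o^2/32 - 69*o/64 - 5/32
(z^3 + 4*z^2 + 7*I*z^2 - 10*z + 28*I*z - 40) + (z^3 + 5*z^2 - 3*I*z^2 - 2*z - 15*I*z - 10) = 2*z^3 + 9*z^2 + 4*I*z^2 - 12*z + 13*I*z - 50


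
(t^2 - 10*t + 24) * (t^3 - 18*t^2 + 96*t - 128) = t^5 - 28*t^4 + 300*t^3 - 1520*t^2 + 3584*t - 3072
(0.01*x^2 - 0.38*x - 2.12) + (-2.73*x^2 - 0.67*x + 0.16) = -2.72*x^2 - 1.05*x - 1.96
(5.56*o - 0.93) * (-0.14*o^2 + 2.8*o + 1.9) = -0.7784*o^3 + 15.6982*o^2 + 7.96*o - 1.767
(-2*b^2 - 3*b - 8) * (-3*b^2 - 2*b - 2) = 6*b^4 + 13*b^3 + 34*b^2 + 22*b + 16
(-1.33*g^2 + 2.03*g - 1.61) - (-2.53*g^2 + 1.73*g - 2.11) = 1.2*g^2 + 0.3*g + 0.5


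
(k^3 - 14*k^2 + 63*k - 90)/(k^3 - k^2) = (k^3 - 14*k^2 + 63*k - 90)/(k^2*(k - 1))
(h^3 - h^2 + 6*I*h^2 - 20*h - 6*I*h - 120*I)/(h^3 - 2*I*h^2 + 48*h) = (h^2 - h - 20)/(h*(h - 8*I))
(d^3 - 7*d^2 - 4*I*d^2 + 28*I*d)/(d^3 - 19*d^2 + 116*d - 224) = d*(d - 4*I)/(d^2 - 12*d + 32)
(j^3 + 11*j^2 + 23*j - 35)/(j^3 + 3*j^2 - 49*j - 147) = (j^2 + 4*j - 5)/(j^2 - 4*j - 21)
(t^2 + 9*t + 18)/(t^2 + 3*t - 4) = (t^2 + 9*t + 18)/(t^2 + 3*t - 4)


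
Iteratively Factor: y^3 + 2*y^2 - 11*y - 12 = (y + 1)*(y^2 + y - 12) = (y + 1)*(y + 4)*(y - 3)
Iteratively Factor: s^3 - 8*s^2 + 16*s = (s - 4)*(s^2 - 4*s) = (s - 4)^2*(s)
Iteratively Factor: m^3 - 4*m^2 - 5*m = (m - 5)*(m^2 + m) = (m - 5)*(m + 1)*(m)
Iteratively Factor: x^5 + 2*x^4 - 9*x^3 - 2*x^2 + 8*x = (x + 4)*(x^4 - 2*x^3 - x^2 + 2*x) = (x + 1)*(x + 4)*(x^3 - 3*x^2 + 2*x) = (x - 1)*(x + 1)*(x + 4)*(x^2 - 2*x) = (x - 2)*(x - 1)*(x + 1)*(x + 4)*(x)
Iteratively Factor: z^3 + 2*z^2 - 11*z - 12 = (z - 3)*(z^2 + 5*z + 4) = (z - 3)*(z + 4)*(z + 1)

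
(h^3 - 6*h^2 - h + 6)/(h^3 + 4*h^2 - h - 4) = (h - 6)/(h + 4)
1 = 1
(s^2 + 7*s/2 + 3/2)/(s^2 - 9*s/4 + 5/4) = 2*(2*s^2 + 7*s + 3)/(4*s^2 - 9*s + 5)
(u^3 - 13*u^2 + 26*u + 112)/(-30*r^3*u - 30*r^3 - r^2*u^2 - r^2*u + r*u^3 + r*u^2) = (-u^3 + 13*u^2 - 26*u - 112)/(r*(30*r^2*u + 30*r^2 + r*u^2 + r*u - u^3 - u^2))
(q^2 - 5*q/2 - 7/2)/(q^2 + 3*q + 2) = (q - 7/2)/(q + 2)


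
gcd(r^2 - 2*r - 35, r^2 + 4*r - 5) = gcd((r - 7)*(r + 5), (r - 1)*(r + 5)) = r + 5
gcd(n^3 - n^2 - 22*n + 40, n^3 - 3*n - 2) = n - 2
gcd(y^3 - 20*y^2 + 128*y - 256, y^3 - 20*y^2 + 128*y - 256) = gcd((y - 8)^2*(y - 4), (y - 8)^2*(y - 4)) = y^3 - 20*y^2 + 128*y - 256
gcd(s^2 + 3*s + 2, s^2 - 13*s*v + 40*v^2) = 1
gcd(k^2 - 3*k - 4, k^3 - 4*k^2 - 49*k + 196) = k - 4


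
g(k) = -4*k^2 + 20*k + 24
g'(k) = 20 - 8*k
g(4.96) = 24.79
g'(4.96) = -19.68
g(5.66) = 9.06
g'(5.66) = -25.28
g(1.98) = 47.92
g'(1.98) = 4.16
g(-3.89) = -114.33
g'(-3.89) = 51.12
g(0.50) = 33.00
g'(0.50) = 16.00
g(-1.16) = -4.58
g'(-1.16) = 29.28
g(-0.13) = 21.33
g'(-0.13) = 21.04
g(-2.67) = -57.92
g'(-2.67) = 41.36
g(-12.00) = -792.00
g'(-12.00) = 116.00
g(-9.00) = -480.00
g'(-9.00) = 92.00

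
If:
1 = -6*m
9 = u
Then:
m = -1/6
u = 9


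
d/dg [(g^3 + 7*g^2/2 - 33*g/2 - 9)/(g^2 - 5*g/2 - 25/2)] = (4*g^4 - 20*g^3 - 119*g^2 - 278*g + 735)/(4*g^4 - 20*g^3 - 75*g^2 + 250*g + 625)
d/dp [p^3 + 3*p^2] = 3*p*(p + 2)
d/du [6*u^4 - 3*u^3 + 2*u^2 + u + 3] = 24*u^3 - 9*u^2 + 4*u + 1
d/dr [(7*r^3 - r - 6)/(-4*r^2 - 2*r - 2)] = ((1 - 21*r^2)*(2*r^2 + r + 1) - (4*r + 1)*(-7*r^3 + r + 6))/(2*(2*r^2 + r + 1)^2)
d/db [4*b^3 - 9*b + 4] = 12*b^2 - 9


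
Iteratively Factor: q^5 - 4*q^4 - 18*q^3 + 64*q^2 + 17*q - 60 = (q + 4)*(q^4 - 8*q^3 + 14*q^2 + 8*q - 15) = (q - 1)*(q + 4)*(q^3 - 7*q^2 + 7*q + 15) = (q - 1)*(q + 1)*(q + 4)*(q^2 - 8*q + 15) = (q - 3)*(q - 1)*(q + 1)*(q + 4)*(q - 5)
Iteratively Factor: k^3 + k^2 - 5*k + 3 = (k - 1)*(k^2 + 2*k - 3) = (k - 1)*(k + 3)*(k - 1)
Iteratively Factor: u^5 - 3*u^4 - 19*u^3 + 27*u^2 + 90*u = (u - 5)*(u^4 + 2*u^3 - 9*u^2 - 18*u) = (u - 5)*(u + 3)*(u^3 - u^2 - 6*u) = u*(u - 5)*(u + 3)*(u^2 - u - 6) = u*(u - 5)*(u + 2)*(u + 3)*(u - 3)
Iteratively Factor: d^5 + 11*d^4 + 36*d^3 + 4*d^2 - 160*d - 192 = (d + 3)*(d^4 + 8*d^3 + 12*d^2 - 32*d - 64) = (d + 2)*(d + 3)*(d^3 + 6*d^2 - 32) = (d - 2)*(d + 2)*(d + 3)*(d^2 + 8*d + 16) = (d - 2)*(d + 2)*(d + 3)*(d + 4)*(d + 4)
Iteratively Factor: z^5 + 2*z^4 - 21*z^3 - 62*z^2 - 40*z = (z + 2)*(z^4 - 21*z^2 - 20*z) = z*(z + 2)*(z^3 - 21*z - 20) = z*(z + 1)*(z + 2)*(z^2 - z - 20) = z*(z + 1)*(z + 2)*(z + 4)*(z - 5)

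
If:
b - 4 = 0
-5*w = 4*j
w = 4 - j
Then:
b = 4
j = 20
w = -16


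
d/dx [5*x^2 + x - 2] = 10*x + 1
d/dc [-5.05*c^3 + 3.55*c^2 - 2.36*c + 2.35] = -15.15*c^2 + 7.1*c - 2.36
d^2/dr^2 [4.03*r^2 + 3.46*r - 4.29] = 8.06000000000000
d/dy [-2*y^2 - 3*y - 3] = -4*y - 3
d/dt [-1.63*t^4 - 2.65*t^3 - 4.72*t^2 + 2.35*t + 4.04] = -6.52*t^3 - 7.95*t^2 - 9.44*t + 2.35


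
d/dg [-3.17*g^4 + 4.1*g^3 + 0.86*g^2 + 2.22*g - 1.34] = -12.68*g^3 + 12.3*g^2 + 1.72*g + 2.22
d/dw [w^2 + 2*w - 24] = 2*w + 2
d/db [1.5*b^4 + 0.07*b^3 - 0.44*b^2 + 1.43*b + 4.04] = 6.0*b^3 + 0.21*b^2 - 0.88*b + 1.43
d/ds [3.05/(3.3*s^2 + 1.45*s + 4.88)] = (-20.13*s - 4.4225)/(3.3*s^2 + 1.45*s + 4.88)^2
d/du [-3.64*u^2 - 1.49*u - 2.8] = -7.28*u - 1.49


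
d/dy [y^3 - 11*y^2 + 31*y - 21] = 3*y^2 - 22*y + 31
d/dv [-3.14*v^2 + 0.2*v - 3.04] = 0.2 - 6.28*v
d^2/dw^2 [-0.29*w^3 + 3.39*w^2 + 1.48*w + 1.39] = 6.78 - 1.74*w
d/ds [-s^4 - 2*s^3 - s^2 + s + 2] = -4*s^3 - 6*s^2 - 2*s + 1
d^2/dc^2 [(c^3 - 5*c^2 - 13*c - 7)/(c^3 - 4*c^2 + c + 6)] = 2*(-c^3 - 39*c^2 + 213*c - 277)/(c^6 - 15*c^5 + 93*c^4 - 305*c^3 + 558*c^2 - 540*c + 216)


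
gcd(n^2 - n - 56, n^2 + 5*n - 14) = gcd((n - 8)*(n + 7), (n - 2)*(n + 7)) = n + 7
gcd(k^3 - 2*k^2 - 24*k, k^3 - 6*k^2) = k^2 - 6*k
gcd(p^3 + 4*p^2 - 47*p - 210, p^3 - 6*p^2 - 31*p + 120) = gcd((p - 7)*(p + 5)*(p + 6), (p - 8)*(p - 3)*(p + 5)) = p + 5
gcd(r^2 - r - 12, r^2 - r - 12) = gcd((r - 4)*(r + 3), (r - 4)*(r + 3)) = r^2 - r - 12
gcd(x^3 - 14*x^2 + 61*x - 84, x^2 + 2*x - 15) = x - 3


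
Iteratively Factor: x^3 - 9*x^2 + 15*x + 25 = (x + 1)*(x^2 - 10*x + 25) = (x - 5)*(x + 1)*(x - 5)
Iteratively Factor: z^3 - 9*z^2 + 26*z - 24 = (z - 2)*(z^2 - 7*z + 12) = (z - 3)*(z - 2)*(z - 4)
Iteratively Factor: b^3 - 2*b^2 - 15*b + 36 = (b - 3)*(b^2 + b - 12) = (b - 3)^2*(b + 4)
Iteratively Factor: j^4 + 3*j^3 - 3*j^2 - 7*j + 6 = (j - 1)*(j^3 + 4*j^2 + j - 6) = (j - 1)*(j + 3)*(j^2 + j - 2) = (j - 1)*(j + 2)*(j + 3)*(j - 1)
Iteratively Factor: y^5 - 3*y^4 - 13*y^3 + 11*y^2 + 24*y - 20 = (y - 1)*(y^4 - 2*y^3 - 15*y^2 - 4*y + 20) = (y - 1)*(y + 2)*(y^3 - 4*y^2 - 7*y + 10) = (y - 1)*(y + 2)^2*(y^2 - 6*y + 5) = (y - 1)^2*(y + 2)^2*(y - 5)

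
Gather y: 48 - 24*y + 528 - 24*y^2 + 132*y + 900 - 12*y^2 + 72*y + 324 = -36*y^2 + 180*y + 1800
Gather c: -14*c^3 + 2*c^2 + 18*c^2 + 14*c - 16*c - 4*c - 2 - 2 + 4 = -14*c^3 + 20*c^2 - 6*c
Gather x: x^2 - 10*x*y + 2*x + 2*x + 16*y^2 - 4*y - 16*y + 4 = x^2 + x*(4 - 10*y) + 16*y^2 - 20*y + 4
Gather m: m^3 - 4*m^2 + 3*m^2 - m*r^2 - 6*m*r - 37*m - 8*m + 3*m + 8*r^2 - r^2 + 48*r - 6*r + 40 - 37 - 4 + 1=m^3 - m^2 + m*(-r^2 - 6*r - 42) + 7*r^2 + 42*r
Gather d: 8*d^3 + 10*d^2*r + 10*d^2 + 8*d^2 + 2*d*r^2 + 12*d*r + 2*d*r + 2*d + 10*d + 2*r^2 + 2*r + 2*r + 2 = 8*d^3 + d^2*(10*r + 18) + d*(2*r^2 + 14*r + 12) + 2*r^2 + 4*r + 2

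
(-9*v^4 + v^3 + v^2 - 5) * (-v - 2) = 9*v^5 + 17*v^4 - 3*v^3 - 2*v^2 + 5*v + 10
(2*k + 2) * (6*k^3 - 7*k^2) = 12*k^4 - 2*k^3 - 14*k^2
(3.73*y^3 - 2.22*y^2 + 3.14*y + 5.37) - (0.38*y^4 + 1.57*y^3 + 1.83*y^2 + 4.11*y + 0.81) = -0.38*y^4 + 2.16*y^3 - 4.05*y^2 - 0.97*y + 4.56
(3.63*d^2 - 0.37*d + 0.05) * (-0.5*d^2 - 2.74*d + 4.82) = -1.815*d^4 - 9.7612*d^3 + 18.4854*d^2 - 1.9204*d + 0.241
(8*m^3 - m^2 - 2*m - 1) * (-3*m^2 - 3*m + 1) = -24*m^5 - 21*m^4 + 17*m^3 + 8*m^2 + m - 1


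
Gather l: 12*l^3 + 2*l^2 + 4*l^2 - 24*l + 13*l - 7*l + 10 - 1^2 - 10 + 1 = 12*l^3 + 6*l^2 - 18*l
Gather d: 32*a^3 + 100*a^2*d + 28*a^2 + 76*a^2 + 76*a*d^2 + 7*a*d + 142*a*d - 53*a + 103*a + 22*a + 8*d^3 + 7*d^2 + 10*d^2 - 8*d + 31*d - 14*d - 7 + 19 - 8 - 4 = 32*a^3 + 104*a^2 + 72*a + 8*d^3 + d^2*(76*a + 17) + d*(100*a^2 + 149*a + 9)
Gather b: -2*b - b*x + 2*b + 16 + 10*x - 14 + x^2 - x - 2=-b*x + x^2 + 9*x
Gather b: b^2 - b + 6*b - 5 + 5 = b^2 + 5*b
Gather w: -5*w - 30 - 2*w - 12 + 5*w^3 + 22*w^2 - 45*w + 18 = 5*w^3 + 22*w^2 - 52*w - 24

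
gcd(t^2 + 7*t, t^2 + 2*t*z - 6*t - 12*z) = 1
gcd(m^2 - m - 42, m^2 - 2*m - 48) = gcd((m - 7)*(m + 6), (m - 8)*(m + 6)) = m + 6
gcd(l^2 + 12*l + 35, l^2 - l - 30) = l + 5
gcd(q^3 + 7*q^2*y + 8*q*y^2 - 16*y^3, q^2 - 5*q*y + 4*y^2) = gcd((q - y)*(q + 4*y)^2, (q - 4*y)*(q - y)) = -q + y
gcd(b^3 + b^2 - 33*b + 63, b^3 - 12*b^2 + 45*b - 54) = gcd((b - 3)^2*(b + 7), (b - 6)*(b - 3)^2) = b^2 - 6*b + 9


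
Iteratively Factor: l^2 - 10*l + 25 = (l - 5)*(l - 5)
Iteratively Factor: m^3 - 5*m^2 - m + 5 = (m - 5)*(m^2 - 1) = (m - 5)*(m + 1)*(m - 1)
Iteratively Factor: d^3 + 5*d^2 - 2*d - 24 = (d - 2)*(d^2 + 7*d + 12) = (d - 2)*(d + 3)*(d + 4)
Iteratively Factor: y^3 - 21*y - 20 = (y - 5)*(y^2 + 5*y + 4) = (y - 5)*(y + 4)*(y + 1)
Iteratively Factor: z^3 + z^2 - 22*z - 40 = (z + 4)*(z^2 - 3*z - 10) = (z + 2)*(z + 4)*(z - 5)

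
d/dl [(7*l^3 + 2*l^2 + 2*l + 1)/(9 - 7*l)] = (-98*l^3 + 175*l^2 + 36*l + 25)/(49*l^2 - 126*l + 81)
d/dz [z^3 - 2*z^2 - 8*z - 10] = 3*z^2 - 4*z - 8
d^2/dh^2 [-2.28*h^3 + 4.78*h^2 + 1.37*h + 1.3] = 9.56 - 13.68*h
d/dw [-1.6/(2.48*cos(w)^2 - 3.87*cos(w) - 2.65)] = (6.192 - 7.936*cos(w))*sin(w)/(-2.48*cos(w)^2 + 3.87*cos(w) + 2.65)^2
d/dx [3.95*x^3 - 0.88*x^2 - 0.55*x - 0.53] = 11.85*x^2 - 1.76*x - 0.55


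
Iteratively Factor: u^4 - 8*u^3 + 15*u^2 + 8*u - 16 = (u - 1)*(u^3 - 7*u^2 + 8*u + 16) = (u - 4)*(u - 1)*(u^2 - 3*u - 4) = (u - 4)^2*(u - 1)*(u + 1)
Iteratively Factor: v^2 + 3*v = (v + 3)*(v)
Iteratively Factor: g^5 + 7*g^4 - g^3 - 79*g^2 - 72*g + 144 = (g - 3)*(g^4 + 10*g^3 + 29*g^2 + 8*g - 48) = (g - 3)*(g - 1)*(g^3 + 11*g^2 + 40*g + 48) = (g - 3)*(g - 1)*(g + 4)*(g^2 + 7*g + 12) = (g - 3)*(g - 1)*(g + 3)*(g + 4)*(g + 4)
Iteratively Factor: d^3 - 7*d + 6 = (d - 2)*(d^2 + 2*d - 3) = (d - 2)*(d - 1)*(d + 3)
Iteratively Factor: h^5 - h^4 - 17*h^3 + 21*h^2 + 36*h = (h + 4)*(h^4 - 5*h^3 + 3*h^2 + 9*h) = (h + 1)*(h + 4)*(h^3 - 6*h^2 + 9*h) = (h - 3)*(h + 1)*(h + 4)*(h^2 - 3*h) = (h - 3)^2*(h + 1)*(h + 4)*(h)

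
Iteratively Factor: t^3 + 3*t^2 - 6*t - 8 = (t + 1)*(t^2 + 2*t - 8) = (t - 2)*(t + 1)*(t + 4)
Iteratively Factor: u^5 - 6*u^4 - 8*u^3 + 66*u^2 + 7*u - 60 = (u - 5)*(u^4 - u^3 - 13*u^2 + u + 12) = (u - 5)*(u + 3)*(u^3 - 4*u^2 - u + 4) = (u - 5)*(u - 1)*(u + 3)*(u^2 - 3*u - 4) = (u - 5)*(u - 1)*(u + 1)*(u + 3)*(u - 4)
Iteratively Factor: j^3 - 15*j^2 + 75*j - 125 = (j - 5)*(j^2 - 10*j + 25) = (j - 5)^2*(j - 5)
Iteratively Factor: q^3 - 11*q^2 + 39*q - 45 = (q - 3)*(q^2 - 8*q + 15) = (q - 3)^2*(q - 5)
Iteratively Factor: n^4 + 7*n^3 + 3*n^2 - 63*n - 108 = (n + 3)*(n^3 + 4*n^2 - 9*n - 36) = (n + 3)*(n + 4)*(n^2 - 9) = (n + 3)^2*(n + 4)*(n - 3)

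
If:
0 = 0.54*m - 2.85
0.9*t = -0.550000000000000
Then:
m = 5.28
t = -0.61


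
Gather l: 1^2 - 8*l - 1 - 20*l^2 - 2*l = -20*l^2 - 10*l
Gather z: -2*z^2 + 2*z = -2*z^2 + 2*z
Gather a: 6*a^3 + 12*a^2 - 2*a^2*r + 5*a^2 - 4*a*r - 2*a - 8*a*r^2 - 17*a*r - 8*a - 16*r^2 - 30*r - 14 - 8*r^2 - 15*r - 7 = 6*a^3 + a^2*(17 - 2*r) + a*(-8*r^2 - 21*r - 10) - 24*r^2 - 45*r - 21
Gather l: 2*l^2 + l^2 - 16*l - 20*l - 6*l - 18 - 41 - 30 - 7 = 3*l^2 - 42*l - 96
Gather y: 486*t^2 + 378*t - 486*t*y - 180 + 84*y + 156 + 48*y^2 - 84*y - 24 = 486*t^2 - 486*t*y + 378*t + 48*y^2 - 48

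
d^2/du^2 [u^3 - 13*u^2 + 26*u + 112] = 6*u - 26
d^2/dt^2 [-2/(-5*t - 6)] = 100/(5*t + 6)^3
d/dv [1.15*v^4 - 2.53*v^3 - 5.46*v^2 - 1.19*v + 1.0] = 4.6*v^3 - 7.59*v^2 - 10.92*v - 1.19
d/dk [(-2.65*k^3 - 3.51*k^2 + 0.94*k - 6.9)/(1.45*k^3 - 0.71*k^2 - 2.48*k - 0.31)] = (6.971*k^4 + 10.418*k^3 + 41.8517*k^2 - 7.6218*k - 17.4034)/(2.1025*k^6 - 2.059*k^5 - 6.6879*k^4 + 2.6226*k^3 + 6.5906*k^2 + 1.5376*k + 0.0961)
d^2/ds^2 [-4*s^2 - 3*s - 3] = -8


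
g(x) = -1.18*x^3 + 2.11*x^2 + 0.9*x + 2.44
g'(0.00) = 0.90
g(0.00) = 2.44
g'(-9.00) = -323.82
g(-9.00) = 1025.47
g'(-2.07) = -23.00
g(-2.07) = 20.08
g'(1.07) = 1.36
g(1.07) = 4.37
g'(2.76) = -14.42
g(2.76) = -3.81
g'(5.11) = -69.97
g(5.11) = -95.32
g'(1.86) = -3.50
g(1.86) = 3.82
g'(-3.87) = -68.45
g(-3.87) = 98.95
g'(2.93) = -17.13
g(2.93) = -6.49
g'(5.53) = -84.02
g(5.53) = -127.61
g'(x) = -3.54*x^2 + 4.22*x + 0.9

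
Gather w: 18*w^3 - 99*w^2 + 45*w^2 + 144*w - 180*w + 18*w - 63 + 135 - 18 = 18*w^3 - 54*w^2 - 18*w + 54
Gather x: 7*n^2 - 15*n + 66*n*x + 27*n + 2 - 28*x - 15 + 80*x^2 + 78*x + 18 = 7*n^2 + 12*n + 80*x^2 + x*(66*n + 50) + 5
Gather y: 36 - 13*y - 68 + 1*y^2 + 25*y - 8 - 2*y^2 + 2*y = -y^2 + 14*y - 40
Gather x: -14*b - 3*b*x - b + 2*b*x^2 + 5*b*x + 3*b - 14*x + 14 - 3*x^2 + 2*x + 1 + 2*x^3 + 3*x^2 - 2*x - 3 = 2*b*x^2 - 12*b + 2*x^3 + x*(2*b - 14) + 12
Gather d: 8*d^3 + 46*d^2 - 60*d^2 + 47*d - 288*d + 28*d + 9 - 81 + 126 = 8*d^3 - 14*d^2 - 213*d + 54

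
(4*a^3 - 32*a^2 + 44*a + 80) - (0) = 4*a^3 - 32*a^2 + 44*a + 80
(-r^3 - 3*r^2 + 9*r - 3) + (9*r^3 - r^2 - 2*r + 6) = 8*r^3 - 4*r^2 + 7*r + 3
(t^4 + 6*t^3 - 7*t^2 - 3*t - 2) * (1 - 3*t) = -3*t^5 - 17*t^4 + 27*t^3 + 2*t^2 + 3*t - 2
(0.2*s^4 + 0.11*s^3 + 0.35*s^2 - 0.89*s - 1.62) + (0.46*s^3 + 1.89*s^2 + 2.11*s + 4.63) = 0.2*s^4 + 0.57*s^3 + 2.24*s^2 + 1.22*s + 3.01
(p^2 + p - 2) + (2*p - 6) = p^2 + 3*p - 8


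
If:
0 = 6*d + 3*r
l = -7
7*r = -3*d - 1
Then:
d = 1/11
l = -7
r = -2/11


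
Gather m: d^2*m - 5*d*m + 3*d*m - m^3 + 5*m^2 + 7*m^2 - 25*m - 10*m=-m^3 + 12*m^2 + m*(d^2 - 2*d - 35)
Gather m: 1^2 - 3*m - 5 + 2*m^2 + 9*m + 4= 2*m^2 + 6*m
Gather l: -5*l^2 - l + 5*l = -5*l^2 + 4*l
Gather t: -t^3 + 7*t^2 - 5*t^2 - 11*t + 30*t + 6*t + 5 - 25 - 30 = -t^3 + 2*t^2 + 25*t - 50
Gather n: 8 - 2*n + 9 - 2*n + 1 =18 - 4*n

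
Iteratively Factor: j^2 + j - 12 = (j - 3)*(j + 4)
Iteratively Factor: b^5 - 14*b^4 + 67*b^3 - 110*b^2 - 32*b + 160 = (b + 1)*(b^4 - 15*b^3 + 82*b^2 - 192*b + 160) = (b - 4)*(b + 1)*(b^3 - 11*b^2 + 38*b - 40) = (b - 4)*(b - 2)*(b + 1)*(b^2 - 9*b + 20) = (b - 5)*(b - 4)*(b - 2)*(b + 1)*(b - 4)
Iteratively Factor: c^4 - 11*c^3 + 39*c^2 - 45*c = (c - 3)*(c^3 - 8*c^2 + 15*c) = (c - 5)*(c - 3)*(c^2 - 3*c) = c*(c - 5)*(c - 3)*(c - 3)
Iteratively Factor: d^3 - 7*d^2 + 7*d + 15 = (d - 3)*(d^2 - 4*d - 5) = (d - 3)*(d + 1)*(d - 5)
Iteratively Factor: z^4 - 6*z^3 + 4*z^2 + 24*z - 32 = (z - 2)*(z^3 - 4*z^2 - 4*z + 16) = (z - 2)*(z + 2)*(z^2 - 6*z + 8) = (z - 4)*(z - 2)*(z + 2)*(z - 2)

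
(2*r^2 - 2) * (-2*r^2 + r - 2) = -4*r^4 + 2*r^3 - 2*r + 4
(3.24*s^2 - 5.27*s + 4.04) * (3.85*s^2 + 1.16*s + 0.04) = 12.474*s^4 - 16.5311*s^3 + 9.5704*s^2 + 4.4756*s + 0.1616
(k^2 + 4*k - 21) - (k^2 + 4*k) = -21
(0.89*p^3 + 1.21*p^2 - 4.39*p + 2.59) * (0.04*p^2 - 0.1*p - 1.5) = 0.0356*p^5 - 0.0406*p^4 - 1.6316*p^3 - 1.2724*p^2 + 6.326*p - 3.885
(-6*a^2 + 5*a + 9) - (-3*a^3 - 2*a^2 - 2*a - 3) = 3*a^3 - 4*a^2 + 7*a + 12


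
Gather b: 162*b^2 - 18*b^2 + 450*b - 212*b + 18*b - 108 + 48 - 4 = 144*b^2 + 256*b - 64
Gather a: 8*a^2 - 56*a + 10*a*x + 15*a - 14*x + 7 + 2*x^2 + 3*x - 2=8*a^2 + a*(10*x - 41) + 2*x^2 - 11*x + 5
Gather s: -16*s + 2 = 2 - 16*s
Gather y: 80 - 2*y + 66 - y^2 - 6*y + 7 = -y^2 - 8*y + 153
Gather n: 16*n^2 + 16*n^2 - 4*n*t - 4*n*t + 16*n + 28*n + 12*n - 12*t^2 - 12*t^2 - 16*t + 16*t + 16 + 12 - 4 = 32*n^2 + n*(56 - 8*t) - 24*t^2 + 24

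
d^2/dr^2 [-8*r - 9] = 0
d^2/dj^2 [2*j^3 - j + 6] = 12*j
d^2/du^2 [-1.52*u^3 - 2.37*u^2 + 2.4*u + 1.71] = -9.12*u - 4.74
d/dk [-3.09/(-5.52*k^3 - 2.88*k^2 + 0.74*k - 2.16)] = (-51.1704*k^2 - 17.7984*k + 2.2866)/(5.52*k^3 + 2.88*k^2 - 0.74*k + 2.16)^2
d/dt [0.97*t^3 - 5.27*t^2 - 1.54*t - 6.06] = 2.91*t^2 - 10.54*t - 1.54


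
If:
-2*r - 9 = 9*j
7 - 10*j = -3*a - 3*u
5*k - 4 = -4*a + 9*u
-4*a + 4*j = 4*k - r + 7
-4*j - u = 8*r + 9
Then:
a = -23366/6239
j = -5569/6239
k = 6125/6239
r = -3015/6239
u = -9755/6239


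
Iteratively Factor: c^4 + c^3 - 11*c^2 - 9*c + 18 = (c + 2)*(c^3 - c^2 - 9*c + 9) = (c + 2)*(c + 3)*(c^2 - 4*c + 3) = (c - 1)*(c + 2)*(c + 3)*(c - 3)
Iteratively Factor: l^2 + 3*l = (l + 3)*(l)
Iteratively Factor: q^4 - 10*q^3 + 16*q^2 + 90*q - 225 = (q - 3)*(q^3 - 7*q^2 - 5*q + 75) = (q - 5)*(q - 3)*(q^2 - 2*q - 15) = (q - 5)^2*(q - 3)*(q + 3)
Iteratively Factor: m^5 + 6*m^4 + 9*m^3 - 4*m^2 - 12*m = (m - 1)*(m^4 + 7*m^3 + 16*m^2 + 12*m) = (m - 1)*(m + 2)*(m^3 + 5*m^2 + 6*m) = m*(m - 1)*(m + 2)*(m^2 + 5*m + 6) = m*(m - 1)*(m + 2)*(m + 3)*(m + 2)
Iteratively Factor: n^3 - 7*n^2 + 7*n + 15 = (n - 5)*(n^2 - 2*n - 3) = (n - 5)*(n - 3)*(n + 1)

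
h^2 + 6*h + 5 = (h + 1)*(h + 5)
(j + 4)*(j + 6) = j^2 + 10*j + 24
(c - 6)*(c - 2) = c^2 - 8*c + 12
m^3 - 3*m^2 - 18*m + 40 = (m - 5)*(m - 2)*(m + 4)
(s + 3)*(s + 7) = s^2 + 10*s + 21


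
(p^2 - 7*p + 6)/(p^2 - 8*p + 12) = (p - 1)/(p - 2)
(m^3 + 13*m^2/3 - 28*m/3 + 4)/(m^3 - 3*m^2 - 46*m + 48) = (m - 2/3)/(m - 8)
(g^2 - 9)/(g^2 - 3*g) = (g + 3)/g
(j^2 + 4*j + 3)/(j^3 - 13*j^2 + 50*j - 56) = (j^2 + 4*j + 3)/(j^3 - 13*j^2 + 50*j - 56)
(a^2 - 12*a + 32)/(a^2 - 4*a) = (a - 8)/a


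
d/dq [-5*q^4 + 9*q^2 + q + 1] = -20*q^3 + 18*q + 1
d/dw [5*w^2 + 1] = 10*w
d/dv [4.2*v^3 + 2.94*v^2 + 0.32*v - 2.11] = 12.6*v^2 + 5.88*v + 0.32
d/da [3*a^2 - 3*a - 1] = 6*a - 3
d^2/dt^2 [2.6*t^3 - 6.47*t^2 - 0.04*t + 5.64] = 15.6*t - 12.94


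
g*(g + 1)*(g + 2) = g^3 + 3*g^2 + 2*g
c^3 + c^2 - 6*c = c*(c - 2)*(c + 3)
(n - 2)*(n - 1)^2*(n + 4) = n^4 - 11*n^2 + 18*n - 8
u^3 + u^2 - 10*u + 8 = (u - 2)*(u - 1)*(u + 4)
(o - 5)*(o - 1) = o^2 - 6*o + 5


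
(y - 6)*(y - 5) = y^2 - 11*y + 30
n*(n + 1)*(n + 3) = n^3 + 4*n^2 + 3*n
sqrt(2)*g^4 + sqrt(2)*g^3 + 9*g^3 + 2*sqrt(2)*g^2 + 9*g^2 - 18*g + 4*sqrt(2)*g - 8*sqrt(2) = (g - 1)*(g + 2)*(g + 4*sqrt(2))*(sqrt(2)*g + 1)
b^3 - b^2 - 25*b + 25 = (b - 5)*(b - 1)*(b + 5)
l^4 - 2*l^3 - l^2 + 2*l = l*(l - 2)*(l - 1)*(l + 1)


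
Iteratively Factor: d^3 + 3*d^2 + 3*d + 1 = (d + 1)*(d^2 + 2*d + 1) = (d + 1)^2*(d + 1)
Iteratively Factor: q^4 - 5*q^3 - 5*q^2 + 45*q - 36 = (q - 4)*(q^3 - q^2 - 9*q + 9) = (q - 4)*(q + 3)*(q^2 - 4*q + 3) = (q - 4)*(q - 3)*(q + 3)*(q - 1)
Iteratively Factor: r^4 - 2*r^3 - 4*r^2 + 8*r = (r - 2)*(r^3 - 4*r) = r*(r - 2)*(r^2 - 4) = r*(r - 2)^2*(r + 2)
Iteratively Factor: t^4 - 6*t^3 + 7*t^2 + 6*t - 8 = (t + 1)*(t^3 - 7*t^2 + 14*t - 8) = (t - 4)*(t + 1)*(t^2 - 3*t + 2) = (t - 4)*(t - 1)*(t + 1)*(t - 2)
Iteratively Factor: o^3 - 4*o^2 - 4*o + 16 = (o - 4)*(o^2 - 4) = (o - 4)*(o + 2)*(o - 2)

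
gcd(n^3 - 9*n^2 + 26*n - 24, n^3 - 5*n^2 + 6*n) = n^2 - 5*n + 6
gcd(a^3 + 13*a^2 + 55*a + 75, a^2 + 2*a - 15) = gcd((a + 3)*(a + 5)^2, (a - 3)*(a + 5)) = a + 5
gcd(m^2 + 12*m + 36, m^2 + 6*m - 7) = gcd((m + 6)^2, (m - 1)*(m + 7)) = 1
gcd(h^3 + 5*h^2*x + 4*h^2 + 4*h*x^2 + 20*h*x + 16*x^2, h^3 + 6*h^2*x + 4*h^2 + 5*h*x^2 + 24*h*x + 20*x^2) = h^2 + h*x + 4*h + 4*x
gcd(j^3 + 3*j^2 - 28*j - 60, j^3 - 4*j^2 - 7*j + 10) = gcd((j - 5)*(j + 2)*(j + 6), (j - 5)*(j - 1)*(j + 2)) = j^2 - 3*j - 10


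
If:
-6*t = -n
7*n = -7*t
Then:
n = 0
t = 0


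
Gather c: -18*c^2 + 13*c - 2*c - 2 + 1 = -18*c^2 + 11*c - 1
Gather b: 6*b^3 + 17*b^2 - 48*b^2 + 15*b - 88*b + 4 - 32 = 6*b^3 - 31*b^2 - 73*b - 28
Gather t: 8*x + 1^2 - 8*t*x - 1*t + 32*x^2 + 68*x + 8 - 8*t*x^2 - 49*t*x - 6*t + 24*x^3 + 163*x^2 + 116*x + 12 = t*(-8*x^2 - 57*x - 7) + 24*x^3 + 195*x^2 + 192*x + 21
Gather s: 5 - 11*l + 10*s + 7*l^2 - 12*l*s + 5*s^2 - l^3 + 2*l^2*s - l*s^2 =-l^3 + 7*l^2 - 11*l + s^2*(5 - l) + s*(2*l^2 - 12*l + 10) + 5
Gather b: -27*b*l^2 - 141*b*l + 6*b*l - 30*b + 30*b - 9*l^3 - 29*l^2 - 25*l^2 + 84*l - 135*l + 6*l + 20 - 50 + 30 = b*(-27*l^2 - 135*l) - 9*l^3 - 54*l^2 - 45*l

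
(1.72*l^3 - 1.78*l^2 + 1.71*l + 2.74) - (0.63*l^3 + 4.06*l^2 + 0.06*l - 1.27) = 1.09*l^3 - 5.84*l^2 + 1.65*l + 4.01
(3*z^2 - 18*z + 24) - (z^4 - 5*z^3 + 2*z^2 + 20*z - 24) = -z^4 + 5*z^3 + z^2 - 38*z + 48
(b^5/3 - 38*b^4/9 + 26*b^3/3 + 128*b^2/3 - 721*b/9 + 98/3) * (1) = b^5/3 - 38*b^4/9 + 26*b^3/3 + 128*b^2/3 - 721*b/9 + 98/3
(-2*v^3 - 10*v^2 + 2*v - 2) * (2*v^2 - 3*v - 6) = -4*v^5 - 14*v^4 + 46*v^3 + 50*v^2 - 6*v + 12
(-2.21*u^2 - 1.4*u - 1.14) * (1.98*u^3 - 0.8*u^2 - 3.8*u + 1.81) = -4.3758*u^5 - 1.004*u^4 + 7.2608*u^3 + 2.2319*u^2 + 1.798*u - 2.0634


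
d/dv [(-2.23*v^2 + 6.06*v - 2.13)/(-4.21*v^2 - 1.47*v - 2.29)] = (28.7907*v^2 - 7.7212*v - 17.0085)/(17.7241*v^4 + 12.3774*v^3 + 21.4427*v^2 + 6.7326*v + 5.2441)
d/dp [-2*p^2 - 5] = -4*p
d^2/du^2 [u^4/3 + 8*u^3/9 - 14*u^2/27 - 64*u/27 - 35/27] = 4*u^2 + 16*u/3 - 28/27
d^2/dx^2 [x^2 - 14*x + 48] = 2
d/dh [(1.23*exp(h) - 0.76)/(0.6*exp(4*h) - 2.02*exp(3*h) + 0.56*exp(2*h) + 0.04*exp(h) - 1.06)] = (-2.214*exp(4*h) + 6.7932*exp(3*h) - 5.2944*exp(2*h) + 0.8512*exp(h) - 1.2734)*exp(h)/(0.36*exp(8*h) - 2.424*exp(7*h) + 4.7524*exp(6*h) - 2.2144*exp(5*h) - 1.12*exp(4*h) + 4.3272*exp(3*h) - 1.1856*exp(2*h) - 0.0848*exp(h) + 1.1236)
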